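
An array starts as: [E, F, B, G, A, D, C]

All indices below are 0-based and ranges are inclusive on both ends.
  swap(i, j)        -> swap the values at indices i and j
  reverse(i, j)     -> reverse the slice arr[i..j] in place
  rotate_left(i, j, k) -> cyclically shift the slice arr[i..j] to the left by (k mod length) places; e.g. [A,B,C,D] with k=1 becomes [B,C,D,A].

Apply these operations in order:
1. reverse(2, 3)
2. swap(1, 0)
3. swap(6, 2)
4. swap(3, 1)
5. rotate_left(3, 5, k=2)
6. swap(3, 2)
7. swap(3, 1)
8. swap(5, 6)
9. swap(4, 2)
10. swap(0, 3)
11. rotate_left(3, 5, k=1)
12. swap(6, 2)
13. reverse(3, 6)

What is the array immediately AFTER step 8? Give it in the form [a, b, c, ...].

Answer: [F, C, D, B, E, G, A]

Derivation:
After 1 (reverse(2, 3)): [E, F, G, B, A, D, C]
After 2 (swap(1, 0)): [F, E, G, B, A, D, C]
After 3 (swap(6, 2)): [F, E, C, B, A, D, G]
After 4 (swap(3, 1)): [F, B, C, E, A, D, G]
After 5 (rotate_left(3, 5, k=2)): [F, B, C, D, E, A, G]
After 6 (swap(3, 2)): [F, B, D, C, E, A, G]
After 7 (swap(3, 1)): [F, C, D, B, E, A, G]
After 8 (swap(5, 6)): [F, C, D, B, E, G, A]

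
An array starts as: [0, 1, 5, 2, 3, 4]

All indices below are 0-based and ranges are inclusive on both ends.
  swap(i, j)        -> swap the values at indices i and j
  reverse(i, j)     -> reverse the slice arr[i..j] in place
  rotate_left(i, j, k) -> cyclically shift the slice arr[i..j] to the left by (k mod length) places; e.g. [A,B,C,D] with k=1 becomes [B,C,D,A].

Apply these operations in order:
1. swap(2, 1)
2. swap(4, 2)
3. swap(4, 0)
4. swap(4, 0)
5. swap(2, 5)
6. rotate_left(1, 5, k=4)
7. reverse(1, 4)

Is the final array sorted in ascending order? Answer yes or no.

Answer: no

Derivation:
After 1 (swap(2, 1)): [0, 5, 1, 2, 3, 4]
After 2 (swap(4, 2)): [0, 5, 3, 2, 1, 4]
After 3 (swap(4, 0)): [1, 5, 3, 2, 0, 4]
After 4 (swap(4, 0)): [0, 5, 3, 2, 1, 4]
After 5 (swap(2, 5)): [0, 5, 4, 2, 1, 3]
After 6 (rotate_left(1, 5, k=4)): [0, 3, 5, 4, 2, 1]
After 7 (reverse(1, 4)): [0, 2, 4, 5, 3, 1]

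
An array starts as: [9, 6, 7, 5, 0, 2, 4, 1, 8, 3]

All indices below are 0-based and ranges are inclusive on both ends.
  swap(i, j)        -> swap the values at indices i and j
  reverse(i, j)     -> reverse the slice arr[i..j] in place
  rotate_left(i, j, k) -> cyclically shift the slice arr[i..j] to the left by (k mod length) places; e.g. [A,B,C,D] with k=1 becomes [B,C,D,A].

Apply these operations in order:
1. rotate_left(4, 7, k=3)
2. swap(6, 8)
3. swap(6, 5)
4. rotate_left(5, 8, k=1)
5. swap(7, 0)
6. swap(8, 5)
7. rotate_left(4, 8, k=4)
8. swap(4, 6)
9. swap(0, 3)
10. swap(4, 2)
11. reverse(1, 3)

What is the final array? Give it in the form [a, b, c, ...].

Answer: [5, 2, 8, 6, 7, 1, 0, 4, 9, 3]

Derivation:
After 1 (rotate_left(4, 7, k=3)): [9, 6, 7, 5, 1, 0, 2, 4, 8, 3]
After 2 (swap(6, 8)): [9, 6, 7, 5, 1, 0, 8, 4, 2, 3]
After 3 (swap(6, 5)): [9, 6, 7, 5, 1, 8, 0, 4, 2, 3]
After 4 (rotate_left(5, 8, k=1)): [9, 6, 7, 5, 1, 0, 4, 2, 8, 3]
After 5 (swap(7, 0)): [2, 6, 7, 5, 1, 0, 4, 9, 8, 3]
After 6 (swap(8, 5)): [2, 6, 7, 5, 1, 8, 4, 9, 0, 3]
After 7 (rotate_left(4, 8, k=4)): [2, 6, 7, 5, 0, 1, 8, 4, 9, 3]
After 8 (swap(4, 6)): [2, 6, 7, 5, 8, 1, 0, 4, 9, 3]
After 9 (swap(0, 3)): [5, 6, 7, 2, 8, 1, 0, 4, 9, 3]
After 10 (swap(4, 2)): [5, 6, 8, 2, 7, 1, 0, 4, 9, 3]
After 11 (reverse(1, 3)): [5, 2, 8, 6, 7, 1, 0, 4, 9, 3]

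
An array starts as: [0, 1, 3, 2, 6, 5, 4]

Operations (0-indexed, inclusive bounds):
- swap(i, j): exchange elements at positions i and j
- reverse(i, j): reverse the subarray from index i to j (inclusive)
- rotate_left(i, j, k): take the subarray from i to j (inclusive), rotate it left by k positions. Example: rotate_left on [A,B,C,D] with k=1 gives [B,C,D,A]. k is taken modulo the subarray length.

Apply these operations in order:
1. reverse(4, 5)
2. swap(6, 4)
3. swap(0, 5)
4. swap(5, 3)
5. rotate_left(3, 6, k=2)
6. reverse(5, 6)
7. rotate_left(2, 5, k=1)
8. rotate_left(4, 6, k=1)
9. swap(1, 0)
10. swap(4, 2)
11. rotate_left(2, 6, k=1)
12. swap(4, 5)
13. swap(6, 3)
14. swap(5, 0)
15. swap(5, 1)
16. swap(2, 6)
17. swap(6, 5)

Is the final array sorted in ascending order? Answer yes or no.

After 1 (reverse(4, 5)): [0, 1, 3, 2, 5, 6, 4]
After 2 (swap(6, 4)): [0, 1, 3, 2, 4, 6, 5]
After 3 (swap(0, 5)): [6, 1, 3, 2, 4, 0, 5]
After 4 (swap(5, 3)): [6, 1, 3, 0, 4, 2, 5]
After 5 (rotate_left(3, 6, k=2)): [6, 1, 3, 2, 5, 0, 4]
After 6 (reverse(5, 6)): [6, 1, 3, 2, 5, 4, 0]
After 7 (rotate_left(2, 5, k=1)): [6, 1, 2, 5, 4, 3, 0]
After 8 (rotate_left(4, 6, k=1)): [6, 1, 2, 5, 3, 0, 4]
After 9 (swap(1, 0)): [1, 6, 2, 5, 3, 0, 4]
After 10 (swap(4, 2)): [1, 6, 3, 5, 2, 0, 4]
After 11 (rotate_left(2, 6, k=1)): [1, 6, 5, 2, 0, 4, 3]
After 12 (swap(4, 5)): [1, 6, 5, 2, 4, 0, 3]
After 13 (swap(6, 3)): [1, 6, 5, 3, 4, 0, 2]
After 14 (swap(5, 0)): [0, 6, 5, 3, 4, 1, 2]
After 15 (swap(5, 1)): [0, 1, 5, 3, 4, 6, 2]
After 16 (swap(2, 6)): [0, 1, 2, 3, 4, 6, 5]
After 17 (swap(6, 5)): [0, 1, 2, 3, 4, 5, 6]

Answer: yes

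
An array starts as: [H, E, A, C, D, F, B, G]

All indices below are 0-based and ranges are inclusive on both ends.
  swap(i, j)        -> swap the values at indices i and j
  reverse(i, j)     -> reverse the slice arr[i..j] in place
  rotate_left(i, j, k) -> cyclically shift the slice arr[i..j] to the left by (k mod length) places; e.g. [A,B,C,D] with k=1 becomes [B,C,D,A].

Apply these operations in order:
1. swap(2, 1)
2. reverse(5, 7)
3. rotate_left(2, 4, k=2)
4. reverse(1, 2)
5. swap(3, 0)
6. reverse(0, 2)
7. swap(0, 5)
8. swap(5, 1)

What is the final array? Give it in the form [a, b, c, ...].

After 1 (swap(2, 1)): [H, A, E, C, D, F, B, G]
After 2 (reverse(5, 7)): [H, A, E, C, D, G, B, F]
After 3 (rotate_left(2, 4, k=2)): [H, A, D, E, C, G, B, F]
After 4 (reverse(1, 2)): [H, D, A, E, C, G, B, F]
After 5 (swap(3, 0)): [E, D, A, H, C, G, B, F]
After 6 (reverse(0, 2)): [A, D, E, H, C, G, B, F]
After 7 (swap(0, 5)): [G, D, E, H, C, A, B, F]
After 8 (swap(5, 1)): [G, A, E, H, C, D, B, F]

Answer: [G, A, E, H, C, D, B, F]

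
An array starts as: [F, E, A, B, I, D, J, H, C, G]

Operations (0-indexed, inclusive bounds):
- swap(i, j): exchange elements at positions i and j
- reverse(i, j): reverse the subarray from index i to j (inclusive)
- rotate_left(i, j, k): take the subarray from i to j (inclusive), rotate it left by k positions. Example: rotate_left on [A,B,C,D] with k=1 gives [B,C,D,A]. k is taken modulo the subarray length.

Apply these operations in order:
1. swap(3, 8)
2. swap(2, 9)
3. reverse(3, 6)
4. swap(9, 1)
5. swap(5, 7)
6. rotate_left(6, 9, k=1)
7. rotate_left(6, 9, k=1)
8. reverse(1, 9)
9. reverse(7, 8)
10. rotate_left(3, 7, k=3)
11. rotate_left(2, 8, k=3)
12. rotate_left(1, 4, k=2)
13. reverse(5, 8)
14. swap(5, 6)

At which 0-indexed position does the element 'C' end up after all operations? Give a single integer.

Answer: 7

Derivation:
After 1 (swap(3, 8)): [F, E, A, C, I, D, J, H, B, G]
After 2 (swap(2, 9)): [F, E, G, C, I, D, J, H, B, A]
After 3 (reverse(3, 6)): [F, E, G, J, D, I, C, H, B, A]
After 4 (swap(9, 1)): [F, A, G, J, D, I, C, H, B, E]
After 5 (swap(5, 7)): [F, A, G, J, D, H, C, I, B, E]
After 6 (rotate_left(6, 9, k=1)): [F, A, G, J, D, H, I, B, E, C]
After 7 (rotate_left(6, 9, k=1)): [F, A, G, J, D, H, B, E, C, I]
After 8 (reverse(1, 9)): [F, I, C, E, B, H, D, J, G, A]
After 9 (reverse(7, 8)): [F, I, C, E, B, H, D, G, J, A]
After 10 (rotate_left(3, 7, k=3)): [F, I, C, D, G, E, B, H, J, A]
After 11 (rotate_left(2, 8, k=3)): [F, I, E, B, H, J, C, D, G, A]
After 12 (rotate_left(1, 4, k=2)): [F, B, H, I, E, J, C, D, G, A]
After 13 (reverse(5, 8)): [F, B, H, I, E, G, D, C, J, A]
After 14 (swap(5, 6)): [F, B, H, I, E, D, G, C, J, A]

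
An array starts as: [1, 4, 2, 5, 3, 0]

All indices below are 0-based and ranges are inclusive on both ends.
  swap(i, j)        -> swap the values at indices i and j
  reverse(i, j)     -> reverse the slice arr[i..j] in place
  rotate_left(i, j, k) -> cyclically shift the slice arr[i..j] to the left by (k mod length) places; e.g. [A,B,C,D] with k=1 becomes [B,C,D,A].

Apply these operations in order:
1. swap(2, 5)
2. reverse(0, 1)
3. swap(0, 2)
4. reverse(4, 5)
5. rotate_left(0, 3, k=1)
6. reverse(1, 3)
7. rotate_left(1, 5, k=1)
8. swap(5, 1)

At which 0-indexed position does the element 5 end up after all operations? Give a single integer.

Answer: 5

Derivation:
After 1 (swap(2, 5)): [1, 4, 0, 5, 3, 2]
After 2 (reverse(0, 1)): [4, 1, 0, 5, 3, 2]
After 3 (swap(0, 2)): [0, 1, 4, 5, 3, 2]
After 4 (reverse(4, 5)): [0, 1, 4, 5, 2, 3]
After 5 (rotate_left(0, 3, k=1)): [1, 4, 5, 0, 2, 3]
After 6 (reverse(1, 3)): [1, 0, 5, 4, 2, 3]
After 7 (rotate_left(1, 5, k=1)): [1, 5, 4, 2, 3, 0]
After 8 (swap(5, 1)): [1, 0, 4, 2, 3, 5]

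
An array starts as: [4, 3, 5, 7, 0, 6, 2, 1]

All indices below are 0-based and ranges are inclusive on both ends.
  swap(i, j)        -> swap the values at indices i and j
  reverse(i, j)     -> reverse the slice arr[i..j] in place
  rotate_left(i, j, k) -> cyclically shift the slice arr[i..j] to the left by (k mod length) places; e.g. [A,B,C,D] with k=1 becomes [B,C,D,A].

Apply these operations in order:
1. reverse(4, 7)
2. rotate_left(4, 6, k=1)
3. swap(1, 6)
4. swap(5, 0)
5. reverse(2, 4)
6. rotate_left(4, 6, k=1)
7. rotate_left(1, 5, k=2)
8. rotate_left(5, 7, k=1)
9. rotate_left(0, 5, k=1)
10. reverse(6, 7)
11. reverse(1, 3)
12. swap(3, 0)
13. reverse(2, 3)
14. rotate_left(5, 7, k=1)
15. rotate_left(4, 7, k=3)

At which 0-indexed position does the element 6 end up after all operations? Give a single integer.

After 1 (reverse(4, 7)): [4, 3, 5, 7, 1, 2, 6, 0]
After 2 (rotate_left(4, 6, k=1)): [4, 3, 5, 7, 2, 6, 1, 0]
After 3 (swap(1, 6)): [4, 1, 5, 7, 2, 6, 3, 0]
After 4 (swap(5, 0)): [6, 1, 5, 7, 2, 4, 3, 0]
After 5 (reverse(2, 4)): [6, 1, 2, 7, 5, 4, 3, 0]
After 6 (rotate_left(4, 6, k=1)): [6, 1, 2, 7, 4, 3, 5, 0]
After 7 (rotate_left(1, 5, k=2)): [6, 7, 4, 3, 1, 2, 5, 0]
After 8 (rotate_left(5, 7, k=1)): [6, 7, 4, 3, 1, 5, 0, 2]
After 9 (rotate_left(0, 5, k=1)): [7, 4, 3, 1, 5, 6, 0, 2]
After 10 (reverse(6, 7)): [7, 4, 3, 1, 5, 6, 2, 0]
After 11 (reverse(1, 3)): [7, 1, 3, 4, 5, 6, 2, 0]
After 12 (swap(3, 0)): [4, 1, 3, 7, 5, 6, 2, 0]
After 13 (reverse(2, 3)): [4, 1, 7, 3, 5, 6, 2, 0]
After 14 (rotate_left(5, 7, k=1)): [4, 1, 7, 3, 5, 2, 0, 6]
After 15 (rotate_left(4, 7, k=3)): [4, 1, 7, 3, 6, 5, 2, 0]

Answer: 4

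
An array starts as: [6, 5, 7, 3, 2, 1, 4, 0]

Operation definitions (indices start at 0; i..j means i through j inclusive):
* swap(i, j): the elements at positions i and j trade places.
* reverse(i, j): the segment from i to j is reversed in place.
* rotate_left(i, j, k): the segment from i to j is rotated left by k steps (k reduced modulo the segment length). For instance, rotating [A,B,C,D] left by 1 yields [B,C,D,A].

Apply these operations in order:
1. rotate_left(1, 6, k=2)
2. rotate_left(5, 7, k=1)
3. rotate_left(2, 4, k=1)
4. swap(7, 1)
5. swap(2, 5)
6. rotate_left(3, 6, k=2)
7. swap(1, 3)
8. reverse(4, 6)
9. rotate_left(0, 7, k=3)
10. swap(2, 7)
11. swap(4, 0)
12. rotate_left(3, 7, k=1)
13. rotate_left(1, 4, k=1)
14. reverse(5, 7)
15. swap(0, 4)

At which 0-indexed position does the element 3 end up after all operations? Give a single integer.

Answer: 4

Derivation:
After 1 (rotate_left(1, 6, k=2)): [6, 3, 2, 1, 4, 5, 7, 0]
After 2 (rotate_left(5, 7, k=1)): [6, 3, 2, 1, 4, 7, 0, 5]
After 3 (rotate_left(2, 4, k=1)): [6, 3, 1, 4, 2, 7, 0, 5]
After 4 (swap(7, 1)): [6, 5, 1, 4, 2, 7, 0, 3]
After 5 (swap(2, 5)): [6, 5, 7, 4, 2, 1, 0, 3]
After 6 (rotate_left(3, 6, k=2)): [6, 5, 7, 1, 0, 4, 2, 3]
After 7 (swap(1, 3)): [6, 1, 7, 5, 0, 4, 2, 3]
After 8 (reverse(4, 6)): [6, 1, 7, 5, 2, 4, 0, 3]
After 9 (rotate_left(0, 7, k=3)): [5, 2, 4, 0, 3, 6, 1, 7]
After 10 (swap(2, 7)): [5, 2, 7, 0, 3, 6, 1, 4]
After 11 (swap(4, 0)): [3, 2, 7, 0, 5, 6, 1, 4]
After 12 (rotate_left(3, 7, k=1)): [3, 2, 7, 5, 6, 1, 4, 0]
After 13 (rotate_left(1, 4, k=1)): [3, 7, 5, 6, 2, 1, 4, 0]
After 14 (reverse(5, 7)): [3, 7, 5, 6, 2, 0, 4, 1]
After 15 (swap(0, 4)): [2, 7, 5, 6, 3, 0, 4, 1]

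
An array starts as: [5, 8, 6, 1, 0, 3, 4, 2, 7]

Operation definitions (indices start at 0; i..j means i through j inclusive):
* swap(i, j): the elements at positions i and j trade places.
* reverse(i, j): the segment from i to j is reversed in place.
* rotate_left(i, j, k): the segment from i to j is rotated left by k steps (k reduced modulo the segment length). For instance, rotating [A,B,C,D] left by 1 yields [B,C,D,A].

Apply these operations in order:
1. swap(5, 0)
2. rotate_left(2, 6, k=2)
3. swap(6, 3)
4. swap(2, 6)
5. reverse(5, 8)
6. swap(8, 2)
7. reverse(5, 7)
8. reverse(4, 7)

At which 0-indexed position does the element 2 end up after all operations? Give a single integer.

Answer: 5

Derivation:
After 1 (swap(5, 0)): [3, 8, 6, 1, 0, 5, 4, 2, 7]
After 2 (rotate_left(2, 6, k=2)): [3, 8, 0, 5, 4, 6, 1, 2, 7]
After 3 (swap(6, 3)): [3, 8, 0, 1, 4, 6, 5, 2, 7]
After 4 (swap(2, 6)): [3, 8, 5, 1, 4, 6, 0, 2, 7]
After 5 (reverse(5, 8)): [3, 8, 5, 1, 4, 7, 2, 0, 6]
After 6 (swap(8, 2)): [3, 8, 6, 1, 4, 7, 2, 0, 5]
After 7 (reverse(5, 7)): [3, 8, 6, 1, 4, 0, 2, 7, 5]
After 8 (reverse(4, 7)): [3, 8, 6, 1, 7, 2, 0, 4, 5]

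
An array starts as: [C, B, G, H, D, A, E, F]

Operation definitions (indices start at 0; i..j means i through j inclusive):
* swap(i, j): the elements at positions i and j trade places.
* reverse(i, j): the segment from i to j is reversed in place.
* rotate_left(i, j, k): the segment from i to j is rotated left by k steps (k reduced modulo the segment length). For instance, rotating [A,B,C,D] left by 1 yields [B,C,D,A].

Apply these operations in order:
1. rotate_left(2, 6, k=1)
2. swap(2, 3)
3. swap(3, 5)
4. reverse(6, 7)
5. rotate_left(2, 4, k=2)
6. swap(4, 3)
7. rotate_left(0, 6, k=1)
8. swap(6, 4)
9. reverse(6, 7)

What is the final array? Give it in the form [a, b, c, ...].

Answer: [B, A, E, D, C, F, G, H]

Derivation:
After 1 (rotate_left(2, 6, k=1)): [C, B, H, D, A, E, G, F]
After 2 (swap(2, 3)): [C, B, D, H, A, E, G, F]
After 3 (swap(3, 5)): [C, B, D, E, A, H, G, F]
After 4 (reverse(6, 7)): [C, B, D, E, A, H, F, G]
After 5 (rotate_left(2, 4, k=2)): [C, B, A, D, E, H, F, G]
After 6 (swap(4, 3)): [C, B, A, E, D, H, F, G]
After 7 (rotate_left(0, 6, k=1)): [B, A, E, D, H, F, C, G]
After 8 (swap(6, 4)): [B, A, E, D, C, F, H, G]
After 9 (reverse(6, 7)): [B, A, E, D, C, F, G, H]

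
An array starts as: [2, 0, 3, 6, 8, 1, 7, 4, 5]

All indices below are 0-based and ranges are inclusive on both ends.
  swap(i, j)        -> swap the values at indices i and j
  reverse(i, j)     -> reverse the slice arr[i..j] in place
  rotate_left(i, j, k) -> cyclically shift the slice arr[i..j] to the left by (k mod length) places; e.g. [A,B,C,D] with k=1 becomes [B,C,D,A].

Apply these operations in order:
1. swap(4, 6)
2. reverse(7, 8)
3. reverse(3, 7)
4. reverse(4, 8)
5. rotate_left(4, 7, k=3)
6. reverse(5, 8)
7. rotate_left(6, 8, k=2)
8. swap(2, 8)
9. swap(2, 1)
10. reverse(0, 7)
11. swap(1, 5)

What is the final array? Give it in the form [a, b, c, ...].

After 1 (swap(4, 6)): [2, 0, 3, 6, 7, 1, 8, 4, 5]
After 2 (reverse(7, 8)): [2, 0, 3, 6, 7, 1, 8, 5, 4]
After 3 (reverse(3, 7)): [2, 0, 3, 5, 8, 1, 7, 6, 4]
After 4 (reverse(4, 8)): [2, 0, 3, 5, 4, 6, 7, 1, 8]
After 5 (rotate_left(4, 7, k=3)): [2, 0, 3, 5, 1, 4, 6, 7, 8]
After 6 (reverse(5, 8)): [2, 0, 3, 5, 1, 8, 7, 6, 4]
After 7 (rotate_left(6, 8, k=2)): [2, 0, 3, 5, 1, 8, 4, 7, 6]
After 8 (swap(2, 8)): [2, 0, 6, 5, 1, 8, 4, 7, 3]
After 9 (swap(2, 1)): [2, 6, 0, 5, 1, 8, 4, 7, 3]
After 10 (reverse(0, 7)): [7, 4, 8, 1, 5, 0, 6, 2, 3]
After 11 (swap(1, 5)): [7, 0, 8, 1, 5, 4, 6, 2, 3]

Answer: [7, 0, 8, 1, 5, 4, 6, 2, 3]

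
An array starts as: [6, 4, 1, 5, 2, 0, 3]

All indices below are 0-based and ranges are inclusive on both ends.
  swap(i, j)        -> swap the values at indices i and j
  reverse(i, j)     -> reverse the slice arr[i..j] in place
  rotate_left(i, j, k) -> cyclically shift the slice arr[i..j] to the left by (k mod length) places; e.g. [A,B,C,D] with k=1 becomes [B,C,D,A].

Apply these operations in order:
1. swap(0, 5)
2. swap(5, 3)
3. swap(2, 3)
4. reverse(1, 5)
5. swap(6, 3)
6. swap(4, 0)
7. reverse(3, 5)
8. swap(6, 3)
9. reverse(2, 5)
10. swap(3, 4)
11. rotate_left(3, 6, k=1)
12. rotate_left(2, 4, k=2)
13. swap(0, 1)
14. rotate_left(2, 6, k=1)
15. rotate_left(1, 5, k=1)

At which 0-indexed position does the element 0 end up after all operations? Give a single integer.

Answer: 2

Derivation:
After 1 (swap(0, 5)): [0, 4, 1, 5, 2, 6, 3]
After 2 (swap(5, 3)): [0, 4, 1, 6, 2, 5, 3]
After 3 (swap(2, 3)): [0, 4, 6, 1, 2, 5, 3]
After 4 (reverse(1, 5)): [0, 5, 2, 1, 6, 4, 3]
After 5 (swap(6, 3)): [0, 5, 2, 3, 6, 4, 1]
After 6 (swap(4, 0)): [6, 5, 2, 3, 0, 4, 1]
After 7 (reverse(3, 5)): [6, 5, 2, 4, 0, 3, 1]
After 8 (swap(6, 3)): [6, 5, 2, 1, 0, 3, 4]
After 9 (reverse(2, 5)): [6, 5, 3, 0, 1, 2, 4]
After 10 (swap(3, 4)): [6, 5, 3, 1, 0, 2, 4]
After 11 (rotate_left(3, 6, k=1)): [6, 5, 3, 0, 2, 4, 1]
After 12 (rotate_left(2, 4, k=2)): [6, 5, 2, 3, 0, 4, 1]
After 13 (swap(0, 1)): [5, 6, 2, 3, 0, 4, 1]
After 14 (rotate_left(2, 6, k=1)): [5, 6, 3, 0, 4, 1, 2]
After 15 (rotate_left(1, 5, k=1)): [5, 3, 0, 4, 1, 6, 2]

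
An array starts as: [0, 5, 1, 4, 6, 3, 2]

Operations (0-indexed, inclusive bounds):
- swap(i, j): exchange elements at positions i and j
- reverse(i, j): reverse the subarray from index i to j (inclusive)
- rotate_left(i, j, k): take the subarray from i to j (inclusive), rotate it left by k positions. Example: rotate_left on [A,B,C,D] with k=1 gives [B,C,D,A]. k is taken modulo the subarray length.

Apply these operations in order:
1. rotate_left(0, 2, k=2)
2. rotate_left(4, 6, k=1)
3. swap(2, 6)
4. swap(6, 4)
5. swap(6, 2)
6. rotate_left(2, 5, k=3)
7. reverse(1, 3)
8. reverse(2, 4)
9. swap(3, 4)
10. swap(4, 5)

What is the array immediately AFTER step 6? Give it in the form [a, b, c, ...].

Answer: [1, 0, 2, 3, 4, 5, 6]

Derivation:
After 1 (rotate_left(0, 2, k=2)): [1, 0, 5, 4, 6, 3, 2]
After 2 (rotate_left(4, 6, k=1)): [1, 0, 5, 4, 3, 2, 6]
After 3 (swap(2, 6)): [1, 0, 6, 4, 3, 2, 5]
After 4 (swap(6, 4)): [1, 0, 6, 4, 5, 2, 3]
After 5 (swap(6, 2)): [1, 0, 3, 4, 5, 2, 6]
After 6 (rotate_left(2, 5, k=3)): [1, 0, 2, 3, 4, 5, 6]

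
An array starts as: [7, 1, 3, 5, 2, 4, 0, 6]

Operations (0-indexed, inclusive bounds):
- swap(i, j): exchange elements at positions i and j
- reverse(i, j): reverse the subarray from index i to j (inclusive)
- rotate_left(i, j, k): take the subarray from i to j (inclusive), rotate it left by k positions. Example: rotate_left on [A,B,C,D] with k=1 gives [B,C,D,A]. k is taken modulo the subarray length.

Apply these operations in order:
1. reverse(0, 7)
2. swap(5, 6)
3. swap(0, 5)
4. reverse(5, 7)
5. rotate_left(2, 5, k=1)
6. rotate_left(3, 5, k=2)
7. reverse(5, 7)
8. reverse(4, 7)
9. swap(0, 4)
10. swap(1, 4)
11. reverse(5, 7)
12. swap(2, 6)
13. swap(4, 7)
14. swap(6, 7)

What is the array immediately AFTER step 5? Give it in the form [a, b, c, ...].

Answer: [1, 0, 2, 5, 7, 4, 3, 6]

Derivation:
After 1 (reverse(0, 7)): [6, 0, 4, 2, 5, 3, 1, 7]
After 2 (swap(5, 6)): [6, 0, 4, 2, 5, 1, 3, 7]
After 3 (swap(0, 5)): [1, 0, 4, 2, 5, 6, 3, 7]
After 4 (reverse(5, 7)): [1, 0, 4, 2, 5, 7, 3, 6]
After 5 (rotate_left(2, 5, k=1)): [1, 0, 2, 5, 7, 4, 3, 6]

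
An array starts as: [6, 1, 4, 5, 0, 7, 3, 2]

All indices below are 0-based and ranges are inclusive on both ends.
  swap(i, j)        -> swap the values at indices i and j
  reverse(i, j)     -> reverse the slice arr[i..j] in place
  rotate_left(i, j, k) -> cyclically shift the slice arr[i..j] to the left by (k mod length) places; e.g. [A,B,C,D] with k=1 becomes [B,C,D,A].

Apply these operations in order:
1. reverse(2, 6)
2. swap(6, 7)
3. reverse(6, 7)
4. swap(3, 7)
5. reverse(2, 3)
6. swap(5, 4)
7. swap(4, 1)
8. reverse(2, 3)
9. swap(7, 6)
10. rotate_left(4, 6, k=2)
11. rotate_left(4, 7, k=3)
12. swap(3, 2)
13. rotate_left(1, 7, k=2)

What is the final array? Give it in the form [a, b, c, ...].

After 1 (reverse(2, 6)): [6, 1, 3, 7, 0, 5, 4, 2]
After 2 (swap(6, 7)): [6, 1, 3, 7, 0, 5, 2, 4]
After 3 (reverse(6, 7)): [6, 1, 3, 7, 0, 5, 4, 2]
After 4 (swap(3, 7)): [6, 1, 3, 2, 0, 5, 4, 7]
After 5 (reverse(2, 3)): [6, 1, 2, 3, 0, 5, 4, 7]
After 6 (swap(5, 4)): [6, 1, 2, 3, 5, 0, 4, 7]
After 7 (swap(4, 1)): [6, 5, 2, 3, 1, 0, 4, 7]
After 8 (reverse(2, 3)): [6, 5, 3, 2, 1, 0, 4, 7]
After 9 (swap(7, 6)): [6, 5, 3, 2, 1, 0, 7, 4]
After 10 (rotate_left(4, 6, k=2)): [6, 5, 3, 2, 7, 1, 0, 4]
After 11 (rotate_left(4, 7, k=3)): [6, 5, 3, 2, 4, 7, 1, 0]
After 12 (swap(3, 2)): [6, 5, 2, 3, 4, 7, 1, 0]
After 13 (rotate_left(1, 7, k=2)): [6, 3, 4, 7, 1, 0, 5, 2]

Answer: [6, 3, 4, 7, 1, 0, 5, 2]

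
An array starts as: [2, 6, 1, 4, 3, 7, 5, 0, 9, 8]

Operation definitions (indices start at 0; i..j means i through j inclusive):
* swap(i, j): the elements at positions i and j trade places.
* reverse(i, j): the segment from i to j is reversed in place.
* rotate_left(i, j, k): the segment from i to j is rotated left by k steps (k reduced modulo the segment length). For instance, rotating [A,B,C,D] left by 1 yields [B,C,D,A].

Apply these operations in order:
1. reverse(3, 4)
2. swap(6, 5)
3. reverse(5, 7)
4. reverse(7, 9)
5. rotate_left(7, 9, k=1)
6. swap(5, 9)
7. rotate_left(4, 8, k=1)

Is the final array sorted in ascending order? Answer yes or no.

After 1 (reverse(3, 4)): [2, 6, 1, 3, 4, 7, 5, 0, 9, 8]
After 2 (swap(6, 5)): [2, 6, 1, 3, 4, 5, 7, 0, 9, 8]
After 3 (reverse(5, 7)): [2, 6, 1, 3, 4, 0, 7, 5, 9, 8]
After 4 (reverse(7, 9)): [2, 6, 1, 3, 4, 0, 7, 8, 9, 5]
After 5 (rotate_left(7, 9, k=1)): [2, 6, 1, 3, 4, 0, 7, 9, 5, 8]
After 6 (swap(5, 9)): [2, 6, 1, 3, 4, 8, 7, 9, 5, 0]
After 7 (rotate_left(4, 8, k=1)): [2, 6, 1, 3, 8, 7, 9, 5, 4, 0]

Answer: no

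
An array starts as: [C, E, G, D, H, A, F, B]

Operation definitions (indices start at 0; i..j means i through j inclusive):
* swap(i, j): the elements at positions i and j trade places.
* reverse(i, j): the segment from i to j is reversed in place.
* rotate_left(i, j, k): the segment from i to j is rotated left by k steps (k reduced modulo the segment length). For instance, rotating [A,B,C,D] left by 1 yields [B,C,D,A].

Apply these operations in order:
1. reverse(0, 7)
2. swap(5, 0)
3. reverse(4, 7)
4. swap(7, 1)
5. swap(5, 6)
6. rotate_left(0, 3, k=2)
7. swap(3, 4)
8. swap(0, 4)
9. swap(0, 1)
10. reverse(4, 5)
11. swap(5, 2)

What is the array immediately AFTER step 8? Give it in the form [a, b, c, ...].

After 1 (reverse(0, 7)): [B, F, A, H, D, G, E, C]
After 2 (swap(5, 0)): [G, F, A, H, D, B, E, C]
After 3 (reverse(4, 7)): [G, F, A, H, C, E, B, D]
After 4 (swap(7, 1)): [G, D, A, H, C, E, B, F]
After 5 (swap(5, 6)): [G, D, A, H, C, B, E, F]
After 6 (rotate_left(0, 3, k=2)): [A, H, G, D, C, B, E, F]
After 7 (swap(3, 4)): [A, H, G, C, D, B, E, F]
After 8 (swap(0, 4)): [D, H, G, C, A, B, E, F]

Answer: [D, H, G, C, A, B, E, F]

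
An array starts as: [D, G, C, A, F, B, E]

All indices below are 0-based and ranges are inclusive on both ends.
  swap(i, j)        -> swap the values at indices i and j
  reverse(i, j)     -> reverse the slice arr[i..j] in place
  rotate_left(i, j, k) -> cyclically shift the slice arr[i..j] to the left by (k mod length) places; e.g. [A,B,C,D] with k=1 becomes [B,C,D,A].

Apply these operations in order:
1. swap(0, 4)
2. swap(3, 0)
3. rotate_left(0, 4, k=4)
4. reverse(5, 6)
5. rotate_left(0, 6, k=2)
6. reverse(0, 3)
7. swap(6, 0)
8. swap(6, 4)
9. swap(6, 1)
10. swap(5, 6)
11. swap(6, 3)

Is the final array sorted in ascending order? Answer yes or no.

After 1 (swap(0, 4)): [F, G, C, A, D, B, E]
After 2 (swap(3, 0)): [A, G, C, F, D, B, E]
After 3 (rotate_left(0, 4, k=4)): [D, A, G, C, F, B, E]
After 4 (reverse(5, 6)): [D, A, G, C, F, E, B]
After 5 (rotate_left(0, 6, k=2)): [G, C, F, E, B, D, A]
After 6 (reverse(0, 3)): [E, F, C, G, B, D, A]
After 7 (swap(6, 0)): [A, F, C, G, B, D, E]
After 8 (swap(6, 4)): [A, F, C, G, E, D, B]
After 9 (swap(6, 1)): [A, B, C, G, E, D, F]
After 10 (swap(5, 6)): [A, B, C, G, E, F, D]
After 11 (swap(6, 3)): [A, B, C, D, E, F, G]

Answer: yes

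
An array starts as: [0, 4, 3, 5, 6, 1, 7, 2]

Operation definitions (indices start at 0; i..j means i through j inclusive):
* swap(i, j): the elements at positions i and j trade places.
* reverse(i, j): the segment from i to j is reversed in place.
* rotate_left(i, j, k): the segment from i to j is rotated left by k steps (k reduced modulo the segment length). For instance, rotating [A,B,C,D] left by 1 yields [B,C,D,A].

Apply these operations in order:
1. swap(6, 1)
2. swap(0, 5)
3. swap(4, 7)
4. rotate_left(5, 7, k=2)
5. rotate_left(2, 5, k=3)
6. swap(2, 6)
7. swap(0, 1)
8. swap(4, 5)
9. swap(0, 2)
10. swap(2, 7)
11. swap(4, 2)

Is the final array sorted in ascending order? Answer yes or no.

Answer: yes

Derivation:
After 1 (swap(6, 1)): [0, 7, 3, 5, 6, 1, 4, 2]
After 2 (swap(0, 5)): [1, 7, 3, 5, 6, 0, 4, 2]
After 3 (swap(4, 7)): [1, 7, 3, 5, 2, 0, 4, 6]
After 4 (rotate_left(5, 7, k=2)): [1, 7, 3, 5, 2, 6, 0, 4]
After 5 (rotate_left(2, 5, k=3)): [1, 7, 6, 3, 5, 2, 0, 4]
After 6 (swap(2, 6)): [1, 7, 0, 3, 5, 2, 6, 4]
After 7 (swap(0, 1)): [7, 1, 0, 3, 5, 2, 6, 4]
After 8 (swap(4, 5)): [7, 1, 0, 3, 2, 5, 6, 4]
After 9 (swap(0, 2)): [0, 1, 7, 3, 2, 5, 6, 4]
After 10 (swap(2, 7)): [0, 1, 4, 3, 2, 5, 6, 7]
After 11 (swap(4, 2)): [0, 1, 2, 3, 4, 5, 6, 7]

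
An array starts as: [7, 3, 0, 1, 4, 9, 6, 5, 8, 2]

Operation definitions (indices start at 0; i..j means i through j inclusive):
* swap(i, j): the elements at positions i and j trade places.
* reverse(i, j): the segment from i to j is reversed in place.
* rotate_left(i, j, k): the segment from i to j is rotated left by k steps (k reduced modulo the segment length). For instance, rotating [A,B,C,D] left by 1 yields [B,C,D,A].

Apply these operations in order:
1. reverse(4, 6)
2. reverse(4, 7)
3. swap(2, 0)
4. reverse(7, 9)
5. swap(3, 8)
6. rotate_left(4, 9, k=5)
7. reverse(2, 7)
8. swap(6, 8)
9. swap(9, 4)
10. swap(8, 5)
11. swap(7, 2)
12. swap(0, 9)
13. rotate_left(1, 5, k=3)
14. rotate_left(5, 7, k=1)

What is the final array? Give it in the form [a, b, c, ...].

Answer: [5, 1, 8, 3, 7, 2, 9, 4, 6, 0]

Derivation:
After 1 (reverse(4, 6)): [7, 3, 0, 1, 6, 9, 4, 5, 8, 2]
After 2 (reverse(4, 7)): [7, 3, 0, 1, 5, 4, 9, 6, 8, 2]
After 3 (swap(2, 0)): [0, 3, 7, 1, 5, 4, 9, 6, 8, 2]
After 4 (reverse(7, 9)): [0, 3, 7, 1, 5, 4, 9, 2, 8, 6]
After 5 (swap(3, 8)): [0, 3, 7, 8, 5, 4, 9, 2, 1, 6]
After 6 (rotate_left(4, 9, k=5)): [0, 3, 7, 8, 6, 5, 4, 9, 2, 1]
After 7 (reverse(2, 7)): [0, 3, 9, 4, 5, 6, 8, 7, 2, 1]
After 8 (swap(6, 8)): [0, 3, 9, 4, 5, 6, 2, 7, 8, 1]
After 9 (swap(9, 4)): [0, 3, 9, 4, 1, 6, 2, 7, 8, 5]
After 10 (swap(8, 5)): [0, 3, 9, 4, 1, 8, 2, 7, 6, 5]
After 11 (swap(7, 2)): [0, 3, 7, 4, 1, 8, 2, 9, 6, 5]
After 12 (swap(0, 9)): [5, 3, 7, 4, 1, 8, 2, 9, 6, 0]
After 13 (rotate_left(1, 5, k=3)): [5, 1, 8, 3, 7, 4, 2, 9, 6, 0]
After 14 (rotate_left(5, 7, k=1)): [5, 1, 8, 3, 7, 2, 9, 4, 6, 0]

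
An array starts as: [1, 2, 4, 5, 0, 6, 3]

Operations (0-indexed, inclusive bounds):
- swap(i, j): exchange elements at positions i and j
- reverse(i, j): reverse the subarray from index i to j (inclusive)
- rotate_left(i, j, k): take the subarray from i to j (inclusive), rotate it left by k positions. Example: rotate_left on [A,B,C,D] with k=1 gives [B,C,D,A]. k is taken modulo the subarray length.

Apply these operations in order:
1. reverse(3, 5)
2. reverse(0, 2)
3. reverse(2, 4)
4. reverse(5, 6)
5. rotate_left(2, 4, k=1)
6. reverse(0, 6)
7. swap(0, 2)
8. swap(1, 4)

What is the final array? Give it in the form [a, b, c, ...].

Answer: [0, 6, 5, 1, 3, 2, 4]

Derivation:
After 1 (reverse(3, 5)): [1, 2, 4, 6, 0, 5, 3]
After 2 (reverse(0, 2)): [4, 2, 1, 6, 0, 5, 3]
After 3 (reverse(2, 4)): [4, 2, 0, 6, 1, 5, 3]
After 4 (reverse(5, 6)): [4, 2, 0, 6, 1, 3, 5]
After 5 (rotate_left(2, 4, k=1)): [4, 2, 6, 1, 0, 3, 5]
After 6 (reverse(0, 6)): [5, 3, 0, 1, 6, 2, 4]
After 7 (swap(0, 2)): [0, 3, 5, 1, 6, 2, 4]
After 8 (swap(1, 4)): [0, 6, 5, 1, 3, 2, 4]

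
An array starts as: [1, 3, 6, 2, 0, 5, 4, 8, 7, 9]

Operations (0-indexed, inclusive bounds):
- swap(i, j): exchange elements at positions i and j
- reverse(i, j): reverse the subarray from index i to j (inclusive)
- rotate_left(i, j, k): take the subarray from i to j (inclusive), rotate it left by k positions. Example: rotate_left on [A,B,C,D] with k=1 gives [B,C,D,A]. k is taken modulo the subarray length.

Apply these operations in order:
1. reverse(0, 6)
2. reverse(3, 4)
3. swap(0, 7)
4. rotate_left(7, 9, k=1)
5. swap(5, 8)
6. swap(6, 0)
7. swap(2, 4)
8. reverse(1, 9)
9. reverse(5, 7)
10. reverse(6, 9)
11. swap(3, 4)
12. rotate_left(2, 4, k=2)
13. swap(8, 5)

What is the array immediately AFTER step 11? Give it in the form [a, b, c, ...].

After 1 (reverse(0, 6)): [4, 5, 0, 2, 6, 3, 1, 8, 7, 9]
After 2 (reverse(3, 4)): [4, 5, 0, 6, 2, 3, 1, 8, 7, 9]
After 3 (swap(0, 7)): [8, 5, 0, 6, 2, 3, 1, 4, 7, 9]
After 4 (rotate_left(7, 9, k=1)): [8, 5, 0, 6, 2, 3, 1, 7, 9, 4]
After 5 (swap(5, 8)): [8, 5, 0, 6, 2, 9, 1, 7, 3, 4]
After 6 (swap(6, 0)): [1, 5, 0, 6, 2, 9, 8, 7, 3, 4]
After 7 (swap(2, 4)): [1, 5, 2, 6, 0, 9, 8, 7, 3, 4]
After 8 (reverse(1, 9)): [1, 4, 3, 7, 8, 9, 0, 6, 2, 5]
After 9 (reverse(5, 7)): [1, 4, 3, 7, 8, 6, 0, 9, 2, 5]
After 10 (reverse(6, 9)): [1, 4, 3, 7, 8, 6, 5, 2, 9, 0]
After 11 (swap(3, 4)): [1, 4, 3, 8, 7, 6, 5, 2, 9, 0]

Answer: [1, 4, 3, 8, 7, 6, 5, 2, 9, 0]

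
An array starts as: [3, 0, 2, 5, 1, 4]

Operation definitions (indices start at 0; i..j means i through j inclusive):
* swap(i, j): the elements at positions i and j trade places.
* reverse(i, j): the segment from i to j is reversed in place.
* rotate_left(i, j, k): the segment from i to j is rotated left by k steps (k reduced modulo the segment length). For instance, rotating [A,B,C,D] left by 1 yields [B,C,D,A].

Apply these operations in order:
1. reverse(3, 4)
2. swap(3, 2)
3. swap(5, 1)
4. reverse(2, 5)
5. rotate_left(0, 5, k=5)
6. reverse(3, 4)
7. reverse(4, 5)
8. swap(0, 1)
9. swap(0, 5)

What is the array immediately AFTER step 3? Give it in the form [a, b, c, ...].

Answer: [3, 4, 1, 2, 5, 0]

Derivation:
After 1 (reverse(3, 4)): [3, 0, 2, 1, 5, 4]
After 2 (swap(3, 2)): [3, 0, 1, 2, 5, 4]
After 3 (swap(5, 1)): [3, 4, 1, 2, 5, 0]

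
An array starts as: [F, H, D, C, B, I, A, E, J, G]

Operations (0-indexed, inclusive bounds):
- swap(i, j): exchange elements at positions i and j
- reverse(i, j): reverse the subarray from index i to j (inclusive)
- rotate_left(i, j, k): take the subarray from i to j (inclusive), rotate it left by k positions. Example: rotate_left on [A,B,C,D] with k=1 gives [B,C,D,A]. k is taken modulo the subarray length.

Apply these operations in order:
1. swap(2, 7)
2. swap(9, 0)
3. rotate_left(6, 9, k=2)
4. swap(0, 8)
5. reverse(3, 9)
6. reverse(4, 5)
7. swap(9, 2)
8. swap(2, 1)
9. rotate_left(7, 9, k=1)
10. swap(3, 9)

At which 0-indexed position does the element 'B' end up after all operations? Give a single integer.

After 1 (swap(2, 7)): [F, H, E, C, B, I, A, D, J, G]
After 2 (swap(9, 0)): [G, H, E, C, B, I, A, D, J, F]
After 3 (rotate_left(6, 9, k=2)): [G, H, E, C, B, I, J, F, A, D]
After 4 (swap(0, 8)): [A, H, E, C, B, I, J, F, G, D]
After 5 (reverse(3, 9)): [A, H, E, D, G, F, J, I, B, C]
After 6 (reverse(4, 5)): [A, H, E, D, F, G, J, I, B, C]
After 7 (swap(9, 2)): [A, H, C, D, F, G, J, I, B, E]
After 8 (swap(2, 1)): [A, C, H, D, F, G, J, I, B, E]
After 9 (rotate_left(7, 9, k=1)): [A, C, H, D, F, G, J, B, E, I]
After 10 (swap(3, 9)): [A, C, H, I, F, G, J, B, E, D]

Answer: 7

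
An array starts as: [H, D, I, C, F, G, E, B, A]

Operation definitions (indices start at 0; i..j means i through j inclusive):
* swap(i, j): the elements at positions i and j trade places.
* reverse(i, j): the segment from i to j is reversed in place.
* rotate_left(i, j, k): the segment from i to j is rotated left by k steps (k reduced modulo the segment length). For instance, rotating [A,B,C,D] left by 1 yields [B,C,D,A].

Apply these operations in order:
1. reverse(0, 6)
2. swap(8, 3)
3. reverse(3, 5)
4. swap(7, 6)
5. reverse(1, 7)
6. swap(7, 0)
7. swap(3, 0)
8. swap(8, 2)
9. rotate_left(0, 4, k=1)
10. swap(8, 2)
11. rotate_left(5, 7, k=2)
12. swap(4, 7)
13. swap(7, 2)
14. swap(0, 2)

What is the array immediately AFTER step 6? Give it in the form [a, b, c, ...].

After 1 (reverse(0, 6)): [E, G, F, C, I, D, H, B, A]
After 2 (swap(8, 3)): [E, G, F, A, I, D, H, B, C]
After 3 (reverse(3, 5)): [E, G, F, D, I, A, H, B, C]
After 4 (swap(7, 6)): [E, G, F, D, I, A, B, H, C]
After 5 (reverse(1, 7)): [E, H, B, A, I, D, F, G, C]
After 6 (swap(7, 0)): [G, H, B, A, I, D, F, E, C]

Answer: [G, H, B, A, I, D, F, E, C]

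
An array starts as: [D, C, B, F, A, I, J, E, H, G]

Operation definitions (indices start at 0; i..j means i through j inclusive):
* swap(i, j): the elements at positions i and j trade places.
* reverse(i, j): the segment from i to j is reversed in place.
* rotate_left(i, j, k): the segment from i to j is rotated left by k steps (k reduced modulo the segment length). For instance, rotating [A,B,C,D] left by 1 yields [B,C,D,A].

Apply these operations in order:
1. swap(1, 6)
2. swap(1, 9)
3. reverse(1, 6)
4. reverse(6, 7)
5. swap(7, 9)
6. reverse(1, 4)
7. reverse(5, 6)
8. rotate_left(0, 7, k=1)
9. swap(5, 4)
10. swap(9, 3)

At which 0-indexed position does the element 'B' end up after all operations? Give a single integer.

After 1 (swap(1, 6)): [D, J, B, F, A, I, C, E, H, G]
After 2 (swap(1, 9)): [D, G, B, F, A, I, C, E, H, J]
After 3 (reverse(1, 6)): [D, C, I, A, F, B, G, E, H, J]
After 4 (reverse(6, 7)): [D, C, I, A, F, B, E, G, H, J]
After 5 (swap(7, 9)): [D, C, I, A, F, B, E, J, H, G]
After 6 (reverse(1, 4)): [D, F, A, I, C, B, E, J, H, G]
After 7 (reverse(5, 6)): [D, F, A, I, C, E, B, J, H, G]
After 8 (rotate_left(0, 7, k=1)): [F, A, I, C, E, B, J, D, H, G]
After 9 (swap(5, 4)): [F, A, I, C, B, E, J, D, H, G]
After 10 (swap(9, 3)): [F, A, I, G, B, E, J, D, H, C]

Answer: 4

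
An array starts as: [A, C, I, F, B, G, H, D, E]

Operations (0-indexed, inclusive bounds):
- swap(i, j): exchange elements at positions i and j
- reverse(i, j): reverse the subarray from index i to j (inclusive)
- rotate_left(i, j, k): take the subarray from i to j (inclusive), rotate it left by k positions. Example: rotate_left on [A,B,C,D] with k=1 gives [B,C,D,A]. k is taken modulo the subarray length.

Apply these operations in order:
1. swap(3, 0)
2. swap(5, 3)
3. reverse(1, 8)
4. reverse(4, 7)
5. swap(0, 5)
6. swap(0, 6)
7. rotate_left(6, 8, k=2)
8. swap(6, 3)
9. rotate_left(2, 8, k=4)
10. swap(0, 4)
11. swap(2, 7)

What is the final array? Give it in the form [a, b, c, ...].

After 1 (swap(3, 0)): [F, C, I, A, B, G, H, D, E]
After 2 (swap(5, 3)): [F, C, I, G, B, A, H, D, E]
After 3 (reverse(1, 8)): [F, E, D, H, A, B, G, I, C]
After 4 (reverse(4, 7)): [F, E, D, H, I, G, B, A, C]
After 5 (swap(0, 5)): [G, E, D, H, I, F, B, A, C]
After 6 (swap(0, 6)): [B, E, D, H, I, F, G, A, C]
After 7 (rotate_left(6, 8, k=2)): [B, E, D, H, I, F, C, G, A]
After 8 (swap(6, 3)): [B, E, D, C, I, F, H, G, A]
After 9 (rotate_left(2, 8, k=4)): [B, E, H, G, A, D, C, I, F]
After 10 (swap(0, 4)): [A, E, H, G, B, D, C, I, F]
After 11 (swap(2, 7)): [A, E, I, G, B, D, C, H, F]

Answer: [A, E, I, G, B, D, C, H, F]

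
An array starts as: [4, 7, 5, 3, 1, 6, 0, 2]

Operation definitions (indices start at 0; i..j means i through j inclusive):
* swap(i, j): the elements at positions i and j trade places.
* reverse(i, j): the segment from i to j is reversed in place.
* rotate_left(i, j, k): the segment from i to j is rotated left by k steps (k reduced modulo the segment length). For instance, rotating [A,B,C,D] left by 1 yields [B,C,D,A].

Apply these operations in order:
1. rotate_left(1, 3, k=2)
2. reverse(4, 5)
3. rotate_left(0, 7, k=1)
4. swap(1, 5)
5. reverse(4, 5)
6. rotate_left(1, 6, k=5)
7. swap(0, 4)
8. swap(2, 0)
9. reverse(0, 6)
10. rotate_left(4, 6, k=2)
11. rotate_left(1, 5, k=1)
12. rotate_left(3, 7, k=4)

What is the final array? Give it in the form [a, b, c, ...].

After 1 (rotate_left(1, 3, k=2)): [4, 3, 7, 5, 1, 6, 0, 2]
After 2 (reverse(4, 5)): [4, 3, 7, 5, 6, 1, 0, 2]
After 3 (rotate_left(0, 7, k=1)): [3, 7, 5, 6, 1, 0, 2, 4]
After 4 (swap(1, 5)): [3, 0, 5, 6, 1, 7, 2, 4]
After 5 (reverse(4, 5)): [3, 0, 5, 6, 7, 1, 2, 4]
After 6 (rotate_left(1, 6, k=5)): [3, 2, 0, 5, 6, 7, 1, 4]
After 7 (swap(0, 4)): [6, 2, 0, 5, 3, 7, 1, 4]
After 8 (swap(2, 0)): [0, 2, 6, 5, 3, 7, 1, 4]
After 9 (reverse(0, 6)): [1, 7, 3, 5, 6, 2, 0, 4]
After 10 (rotate_left(4, 6, k=2)): [1, 7, 3, 5, 0, 6, 2, 4]
After 11 (rotate_left(1, 5, k=1)): [1, 3, 5, 0, 6, 7, 2, 4]
After 12 (rotate_left(3, 7, k=4)): [1, 3, 5, 4, 0, 6, 7, 2]

Answer: [1, 3, 5, 4, 0, 6, 7, 2]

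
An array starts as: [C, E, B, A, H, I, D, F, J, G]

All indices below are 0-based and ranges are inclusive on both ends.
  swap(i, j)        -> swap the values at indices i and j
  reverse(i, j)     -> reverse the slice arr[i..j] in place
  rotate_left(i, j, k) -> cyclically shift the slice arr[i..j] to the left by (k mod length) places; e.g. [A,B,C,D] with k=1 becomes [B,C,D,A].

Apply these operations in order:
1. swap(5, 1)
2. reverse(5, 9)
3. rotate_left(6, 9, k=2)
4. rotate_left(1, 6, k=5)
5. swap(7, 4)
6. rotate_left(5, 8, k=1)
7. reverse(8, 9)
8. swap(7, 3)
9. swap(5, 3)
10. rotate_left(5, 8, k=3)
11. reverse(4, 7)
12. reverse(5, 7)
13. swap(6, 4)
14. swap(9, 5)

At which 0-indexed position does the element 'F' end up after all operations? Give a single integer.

After 1 (swap(5, 1)): [C, I, B, A, H, E, D, F, J, G]
After 2 (reverse(5, 9)): [C, I, B, A, H, G, J, F, D, E]
After 3 (rotate_left(6, 9, k=2)): [C, I, B, A, H, G, D, E, J, F]
After 4 (rotate_left(1, 6, k=5)): [C, D, I, B, A, H, G, E, J, F]
After 5 (swap(7, 4)): [C, D, I, B, E, H, G, A, J, F]
After 6 (rotate_left(5, 8, k=1)): [C, D, I, B, E, G, A, J, H, F]
After 7 (reverse(8, 9)): [C, D, I, B, E, G, A, J, F, H]
After 8 (swap(7, 3)): [C, D, I, J, E, G, A, B, F, H]
After 9 (swap(5, 3)): [C, D, I, G, E, J, A, B, F, H]
After 10 (rotate_left(5, 8, k=3)): [C, D, I, G, E, F, J, A, B, H]
After 11 (reverse(4, 7)): [C, D, I, G, A, J, F, E, B, H]
After 12 (reverse(5, 7)): [C, D, I, G, A, E, F, J, B, H]
After 13 (swap(6, 4)): [C, D, I, G, F, E, A, J, B, H]
After 14 (swap(9, 5)): [C, D, I, G, F, H, A, J, B, E]

Answer: 4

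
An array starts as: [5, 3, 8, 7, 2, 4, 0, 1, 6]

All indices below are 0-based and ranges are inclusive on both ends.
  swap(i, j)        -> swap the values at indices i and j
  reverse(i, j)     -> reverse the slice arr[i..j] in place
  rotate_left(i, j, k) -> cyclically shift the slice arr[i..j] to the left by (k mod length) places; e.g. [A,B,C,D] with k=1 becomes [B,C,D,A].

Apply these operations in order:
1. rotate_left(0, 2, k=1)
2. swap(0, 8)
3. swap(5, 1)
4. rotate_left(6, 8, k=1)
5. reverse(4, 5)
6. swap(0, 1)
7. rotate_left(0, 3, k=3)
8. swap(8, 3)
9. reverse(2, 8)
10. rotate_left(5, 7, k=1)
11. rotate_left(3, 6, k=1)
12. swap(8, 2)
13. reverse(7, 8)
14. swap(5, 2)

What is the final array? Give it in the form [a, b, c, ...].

After 1 (rotate_left(0, 2, k=1)): [3, 8, 5, 7, 2, 4, 0, 1, 6]
After 2 (swap(0, 8)): [6, 8, 5, 7, 2, 4, 0, 1, 3]
After 3 (swap(5, 1)): [6, 4, 5, 7, 2, 8, 0, 1, 3]
After 4 (rotate_left(6, 8, k=1)): [6, 4, 5, 7, 2, 8, 1, 3, 0]
After 5 (reverse(4, 5)): [6, 4, 5, 7, 8, 2, 1, 3, 0]
After 6 (swap(0, 1)): [4, 6, 5, 7, 8, 2, 1, 3, 0]
After 7 (rotate_left(0, 3, k=3)): [7, 4, 6, 5, 8, 2, 1, 3, 0]
After 8 (swap(8, 3)): [7, 4, 6, 0, 8, 2, 1, 3, 5]
After 9 (reverse(2, 8)): [7, 4, 5, 3, 1, 2, 8, 0, 6]
After 10 (rotate_left(5, 7, k=1)): [7, 4, 5, 3, 1, 8, 0, 2, 6]
After 11 (rotate_left(3, 6, k=1)): [7, 4, 5, 1, 8, 0, 3, 2, 6]
After 12 (swap(8, 2)): [7, 4, 6, 1, 8, 0, 3, 2, 5]
After 13 (reverse(7, 8)): [7, 4, 6, 1, 8, 0, 3, 5, 2]
After 14 (swap(5, 2)): [7, 4, 0, 1, 8, 6, 3, 5, 2]

Answer: [7, 4, 0, 1, 8, 6, 3, 5, 2]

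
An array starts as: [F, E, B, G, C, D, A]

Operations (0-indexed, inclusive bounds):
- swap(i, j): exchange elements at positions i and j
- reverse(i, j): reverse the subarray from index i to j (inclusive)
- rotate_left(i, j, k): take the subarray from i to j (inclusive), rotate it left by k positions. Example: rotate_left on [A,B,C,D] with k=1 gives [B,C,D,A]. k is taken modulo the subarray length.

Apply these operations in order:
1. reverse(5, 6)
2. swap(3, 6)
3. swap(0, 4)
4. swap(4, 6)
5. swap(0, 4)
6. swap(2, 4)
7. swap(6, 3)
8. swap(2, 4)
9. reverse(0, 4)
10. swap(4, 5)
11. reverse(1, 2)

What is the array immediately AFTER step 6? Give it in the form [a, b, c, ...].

After 1 (reverse(5, 6)): [F, E, B, G, C, A, D]
After 2 (swap(3, 6)): [F, E, B, D, C, A, G]
After 3 (swap(0, 4)): [C, E, B, D, F, A, G]
After 4 (swap(4, 6)): [C, E, B, D, G, A, F]
After 5 (swap(0, 4)): [G, E, B, D, C, A, F]
After 6 (swap(2, 4)): [G, E, C, D, B, A, F]

Answer: [G, E, C, D, B, A, F]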